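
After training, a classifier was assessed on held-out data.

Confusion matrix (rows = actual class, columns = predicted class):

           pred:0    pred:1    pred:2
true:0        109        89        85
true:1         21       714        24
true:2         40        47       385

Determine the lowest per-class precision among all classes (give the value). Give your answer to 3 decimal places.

Per-class precision (TP/(TP+FP)):
  0: TP=109, FP=21+40=61 → 109/170 = 0.6412
  1: TP=714, FP=89+47=136 → 714/850 = 0.8400
  2: TP=385, FP=85+24=109 → 385/494 = 0.7794
Lowest is class '0' with precision = 0.641.

0.641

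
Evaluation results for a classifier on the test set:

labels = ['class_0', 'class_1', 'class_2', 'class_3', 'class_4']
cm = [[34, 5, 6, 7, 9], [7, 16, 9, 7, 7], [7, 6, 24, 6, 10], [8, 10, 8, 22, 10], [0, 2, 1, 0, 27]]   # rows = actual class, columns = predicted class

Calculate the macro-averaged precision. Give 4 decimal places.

Per-class precision (TP/(TP+FP)):
  class_0: TP=34, FP=7+7+8+0=22 → 34/56 = 0.60714
  class_1: TP=16, FP=5+6+10+2=23 → 16/39 = 0.41026
  class_2: TP=24, FP=6+9+8+1=24 → 24/48 = 0.50000
  class_3: TP=22, FP=7+7+6+0=20 → 22/42 = 0.52381
  class_4: TP=27, FP=9+7+10+10=36 → 27/63 = 0.42857
Macro-precision = mean = (0.60714 + 0.41026 + 0.50000 + 0.52381 + 0.42857) / 5 = 0.4940

0.4940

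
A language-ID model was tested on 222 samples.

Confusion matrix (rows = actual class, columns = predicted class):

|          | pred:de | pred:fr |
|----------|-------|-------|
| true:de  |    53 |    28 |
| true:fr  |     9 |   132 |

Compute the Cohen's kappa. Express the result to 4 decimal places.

0.6215

Observed agreement pₒ = trace/N = 185/222 = 0.83333
Expected agreement pₑ = Σ (rowᵢ·colᵢ)/N² = (81·62 + 141·160)/222² = 0.55965
κ = (pₒ − pₑ)/(1 − pₑ) = (0.83333 − 0.55965)/(1 − 0.55965) = 0.6215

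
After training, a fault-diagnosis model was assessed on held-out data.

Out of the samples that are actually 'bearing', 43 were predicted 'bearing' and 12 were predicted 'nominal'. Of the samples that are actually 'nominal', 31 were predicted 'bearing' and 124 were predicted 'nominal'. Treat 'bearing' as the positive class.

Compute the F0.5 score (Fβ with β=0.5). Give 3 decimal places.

0.613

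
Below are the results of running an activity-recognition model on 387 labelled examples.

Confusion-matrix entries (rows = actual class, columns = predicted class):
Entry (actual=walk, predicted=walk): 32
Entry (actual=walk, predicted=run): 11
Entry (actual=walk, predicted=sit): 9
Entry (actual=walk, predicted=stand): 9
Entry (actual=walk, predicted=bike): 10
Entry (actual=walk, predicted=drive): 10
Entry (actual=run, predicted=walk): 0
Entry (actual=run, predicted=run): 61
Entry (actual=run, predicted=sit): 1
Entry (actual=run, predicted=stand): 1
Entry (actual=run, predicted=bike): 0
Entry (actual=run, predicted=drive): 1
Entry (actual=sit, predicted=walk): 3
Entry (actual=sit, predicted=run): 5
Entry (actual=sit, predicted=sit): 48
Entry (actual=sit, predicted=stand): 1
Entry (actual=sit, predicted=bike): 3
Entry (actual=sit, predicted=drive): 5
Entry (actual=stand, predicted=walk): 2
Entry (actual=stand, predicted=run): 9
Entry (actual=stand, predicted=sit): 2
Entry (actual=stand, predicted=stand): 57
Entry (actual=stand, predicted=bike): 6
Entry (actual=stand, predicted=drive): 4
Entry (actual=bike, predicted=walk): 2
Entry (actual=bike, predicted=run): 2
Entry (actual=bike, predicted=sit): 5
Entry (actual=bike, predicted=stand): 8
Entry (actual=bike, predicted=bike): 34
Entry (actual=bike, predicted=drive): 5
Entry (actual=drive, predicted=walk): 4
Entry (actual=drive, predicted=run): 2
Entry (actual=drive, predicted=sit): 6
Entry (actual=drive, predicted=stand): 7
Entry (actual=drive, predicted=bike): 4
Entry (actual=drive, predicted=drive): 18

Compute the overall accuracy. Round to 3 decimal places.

0.646

Accuracy = trace / total = (32+61+48+57+34+18=250) / 387 = 250/387 = 0.646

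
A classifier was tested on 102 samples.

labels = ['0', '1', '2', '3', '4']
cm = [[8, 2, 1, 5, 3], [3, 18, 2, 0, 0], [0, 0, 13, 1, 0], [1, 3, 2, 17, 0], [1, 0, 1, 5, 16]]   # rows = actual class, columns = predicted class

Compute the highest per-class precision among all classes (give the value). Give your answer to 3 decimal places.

Per-class precision (TP/(TP+FP)):
  0: TP=8, FP=3+0+1+1=5 → 8/13 = 0.6154
  1: TP=18, FP=2+0+3+0=5 → 18/23 = 0.7826
  2: TP=13, FP=1+2+2+1=6 → 13/19 = 0.6842
  3: TP=17, FP=5+0+1+5=11 → 17/28 = 0.6071
  4: TP=16, FP=3+0+0+0=3 → 16/19 = 0.8421
Highest is class '4' with precision = 0.842.

0.842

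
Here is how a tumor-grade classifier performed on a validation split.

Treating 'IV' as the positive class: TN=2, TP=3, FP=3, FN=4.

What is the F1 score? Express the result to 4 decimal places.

Precision = TP/(TP+FP) = 3/6 = 0.5000
Recall = TP/(TP+FN) = 3/7 = 0.4286
F1 = 2·TP/(2·TP+FP+FN) = 6/13 = 0.4615

0.4615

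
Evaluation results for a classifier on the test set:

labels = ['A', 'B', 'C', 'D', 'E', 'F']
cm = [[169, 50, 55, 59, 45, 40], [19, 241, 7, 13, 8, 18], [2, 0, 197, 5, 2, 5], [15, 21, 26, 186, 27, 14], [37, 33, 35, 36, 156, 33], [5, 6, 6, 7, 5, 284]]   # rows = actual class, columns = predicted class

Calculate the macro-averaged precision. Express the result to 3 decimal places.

0.658

Per-class precision (TP/(TP+FP)):
  A: TP=169, FP=19+2+15+37+5=78 → 169/247 = 0.6842
  B: TP=241, FP=50+0+21+33+6=110 → 241/351 = 0.6866
  C: TP=197, FP=55+7+26+35+6=129 → 197/326 = 0.6043
  D: TP=186, FP=59+13+5+36+7=120 → 186/306 = 0.6078
  E: TP=156, FP=45+8+2+27+5=87 → 156/243 = 0.6420
  F: TP=284, FP=40+18+5+14+33=110 → 284/394 = 0.7208
Macro-precision = mean = (0.6842 + 0.6866 + 0.6043 + 0.6078 + 0.6420 + 0.7208) / 6 = 0.658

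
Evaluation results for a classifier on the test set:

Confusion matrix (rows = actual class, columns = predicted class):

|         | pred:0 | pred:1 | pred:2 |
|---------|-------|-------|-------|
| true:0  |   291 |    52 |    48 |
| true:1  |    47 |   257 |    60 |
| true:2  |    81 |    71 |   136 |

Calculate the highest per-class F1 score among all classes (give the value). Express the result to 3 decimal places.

0.719

Per-class F1 score (2·TP/(2·TP+FP+FN)):
  0: TP=291, FP=47+81=128, FN=52+48=100 → 582/810 = 0.7185
  1: TP=257, FP=52+71=123, FN=47+60=107 → 514/744 = 0.6909
  2: TP=136, FP=48+60=108, FN=81+71=152 → 272/532 = 0.5113
Highest is class '0' with F1 score = 0.719.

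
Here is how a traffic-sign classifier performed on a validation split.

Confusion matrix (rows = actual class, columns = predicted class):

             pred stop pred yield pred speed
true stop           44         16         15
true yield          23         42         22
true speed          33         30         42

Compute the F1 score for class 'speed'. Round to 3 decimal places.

0.457

Take TP from the diagonal, FP from the rest of the 'speed' prediction marginal, FN from the rest of the 'speed' actual marginal.
F1 score = 2·TP/(2·TP+FP+FN).
speed: TP=42, FP=15+22=37, FN=33+30=63 → 84/184 = 0.4565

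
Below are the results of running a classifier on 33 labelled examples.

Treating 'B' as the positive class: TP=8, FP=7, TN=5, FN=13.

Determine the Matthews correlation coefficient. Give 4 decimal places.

-0.1955

MCC = (TP·TN − FP·FN) / √((TP+FP)(TP+FN)(TN+FP)(TN+FN))
Numerator = 8·5 − 7·13 = -51
Denominator = √(15·21·12·18) = √68040 = 260.8448
MCC = -51 / 260.8448 = -0.1955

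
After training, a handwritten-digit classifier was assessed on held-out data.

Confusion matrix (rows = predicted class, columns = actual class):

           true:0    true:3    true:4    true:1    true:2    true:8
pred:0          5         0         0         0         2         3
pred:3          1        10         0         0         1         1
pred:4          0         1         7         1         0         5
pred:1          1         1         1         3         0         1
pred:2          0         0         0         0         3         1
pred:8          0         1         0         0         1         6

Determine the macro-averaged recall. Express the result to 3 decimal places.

Per-class recall (TP/(TP+FN)):
  0: TP=5, FN=1+0+1+0+0=2 → 5/7 = 0.7143
  3: TP=10, FN=0+1+1+0+1=3 → 10/13 = 0.7692
  4: TP=7, FN=0+0+1+0+0=1 → 7/8 = 0.8750
  1: TP=3, FN=0+0+1+0+0=1 → 3/4 = 0.7500
  2: TP=3, FN=2+1+0+0+1=4 → 3/7 = 0.4286
  8: TP=6, FN=3+1+5+1+1=11 → 6/17 = 0.3529
Macro-recall = mean = (0.7143 + 0.7692 + 0.8750 + 0.7500 + 0.4286 + 0.3529) / 6 = 0.648

0.648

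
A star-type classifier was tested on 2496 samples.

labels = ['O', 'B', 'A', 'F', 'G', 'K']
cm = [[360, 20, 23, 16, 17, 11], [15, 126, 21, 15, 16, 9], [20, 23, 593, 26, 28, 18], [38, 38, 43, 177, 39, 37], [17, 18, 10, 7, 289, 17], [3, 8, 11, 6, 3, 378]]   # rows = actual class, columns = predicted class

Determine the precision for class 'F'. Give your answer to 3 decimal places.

One-vs-rest for 'F': TP = diagonal; FP = other classes predicted 'F'; FN = 'F' predicted as other.
precision = TP/(TP+FP).
F: TP=177, FP=16+15+26+7+6=70 → 177/247 = 0.7166

0.717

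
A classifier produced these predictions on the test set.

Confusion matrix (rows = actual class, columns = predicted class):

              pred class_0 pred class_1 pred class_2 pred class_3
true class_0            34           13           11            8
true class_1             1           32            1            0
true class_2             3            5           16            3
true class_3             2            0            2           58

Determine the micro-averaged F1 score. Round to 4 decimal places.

0.7407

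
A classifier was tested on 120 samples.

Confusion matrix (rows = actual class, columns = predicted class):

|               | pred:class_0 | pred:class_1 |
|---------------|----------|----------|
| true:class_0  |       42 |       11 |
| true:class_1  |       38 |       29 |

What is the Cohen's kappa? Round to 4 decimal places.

Observed agreement pₒ = trace/N = 71/120 = 0.59167
Expected agreement pₑ = Σ (rowᵢ·colᵢ)/N² = (53·80 + 67·40)/120² = 0.48056
κ = (pₒ − pₑ)/(1 − pₑ) = (0.59167 − 0.48056)/(1 − 0.48056) = 0.2139

0.2139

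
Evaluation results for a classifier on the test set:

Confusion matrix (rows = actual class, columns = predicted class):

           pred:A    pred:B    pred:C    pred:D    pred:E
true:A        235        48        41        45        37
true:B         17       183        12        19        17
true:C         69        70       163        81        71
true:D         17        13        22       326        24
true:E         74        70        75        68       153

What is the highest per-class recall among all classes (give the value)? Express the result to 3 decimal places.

0.811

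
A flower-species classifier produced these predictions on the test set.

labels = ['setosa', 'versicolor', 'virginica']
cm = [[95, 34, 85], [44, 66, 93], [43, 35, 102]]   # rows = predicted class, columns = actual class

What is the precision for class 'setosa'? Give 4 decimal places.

0.4439

Take TP from the diagonal, FP from the rest of the 'setosa' prediction marginal, FN from the rest of the 'setosa' actual marginal.
precision = TP/(TP+FP).
setosa: TP=95, FP=34+85=119 → 95/214 = 0.44393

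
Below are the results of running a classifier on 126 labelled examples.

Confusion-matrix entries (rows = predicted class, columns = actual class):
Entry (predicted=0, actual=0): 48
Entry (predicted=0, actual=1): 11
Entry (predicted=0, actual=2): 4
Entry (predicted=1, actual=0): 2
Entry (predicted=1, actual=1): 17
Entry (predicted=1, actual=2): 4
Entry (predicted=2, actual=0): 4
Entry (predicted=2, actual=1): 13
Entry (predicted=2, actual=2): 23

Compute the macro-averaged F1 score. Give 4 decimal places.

Per-class F1 score (2·TP/(2·TP+FP+FN)):
  0: TP=48, FP=11+4=15, FN=2+4=6 → 96/117 = 0.82051
  1: TP=17, FP=2+4=6, FN=11+13=24 → 34/64 = 0.53125
  2: TP=23, FP=4+13=17, FN=4+4=8 → 46/71 = 0.64789
Macro-F1 score = mean = (0.82051 + 0.53125 + 0.64789) / 3 = 0.6666

0.6666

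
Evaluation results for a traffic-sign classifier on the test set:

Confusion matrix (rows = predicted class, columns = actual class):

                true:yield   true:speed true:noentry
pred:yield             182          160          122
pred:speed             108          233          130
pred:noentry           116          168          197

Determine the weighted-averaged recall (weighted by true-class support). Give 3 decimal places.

0.432

Per-class recall (TP/(TP+FN)):
  yield: TP=182, FN=108+116=224 → 182/406 = 0.4483
  speed: TP=233, FN=160+168=328 → 233/561 = 0.4153
  noentry: TP=197, FN=122+130=252 → 197/449 = 0.4388
Weighted-recall = Σ (supportᵢ/N)·recallᵢ with N=1416: (406/1416)·0.4483 + (561/1416)·0.4153 + (449/1416)·0.4388 = 0.432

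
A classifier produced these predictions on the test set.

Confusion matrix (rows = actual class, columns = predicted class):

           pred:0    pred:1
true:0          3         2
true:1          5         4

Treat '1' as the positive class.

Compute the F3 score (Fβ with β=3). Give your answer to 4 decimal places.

Fβ = (1+β²)·TP / ((1+β²)·TP + β²·FN + FP), with β²=9
= 10·4 / (10·4 + 9·5 + 2) = 0.4598

0.4598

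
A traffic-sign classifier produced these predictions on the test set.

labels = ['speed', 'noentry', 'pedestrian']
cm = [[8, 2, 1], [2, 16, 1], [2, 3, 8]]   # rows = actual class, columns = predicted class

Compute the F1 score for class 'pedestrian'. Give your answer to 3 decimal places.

Treat 'pedestrian' as positive and all other classes as negative.
F1 score = 2·TP/(2·TP+FP+FN).
pedestrian: TP=8, FP=1+1=2, FN=2+3=5 → 16/23 = 0.6957

0.696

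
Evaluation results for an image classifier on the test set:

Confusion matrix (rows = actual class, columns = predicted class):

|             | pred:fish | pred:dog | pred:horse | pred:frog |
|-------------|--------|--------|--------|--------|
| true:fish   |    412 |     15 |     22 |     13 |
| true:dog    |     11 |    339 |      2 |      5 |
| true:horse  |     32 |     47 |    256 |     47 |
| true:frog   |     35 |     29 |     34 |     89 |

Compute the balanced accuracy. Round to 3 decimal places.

0.747

Balanced accuracy = mean of per-class recall.
  fish: recall = 412/462 = 0.8918
  dog: recall = 339/357 = 0.9496
  horse: recall = 256/382 = 0.6702
  frog: recall = 89/187 = 0.4759
Mean = (0.8918 + 0.9496 + 0.6702 + 0.4759) / 4 = 0.747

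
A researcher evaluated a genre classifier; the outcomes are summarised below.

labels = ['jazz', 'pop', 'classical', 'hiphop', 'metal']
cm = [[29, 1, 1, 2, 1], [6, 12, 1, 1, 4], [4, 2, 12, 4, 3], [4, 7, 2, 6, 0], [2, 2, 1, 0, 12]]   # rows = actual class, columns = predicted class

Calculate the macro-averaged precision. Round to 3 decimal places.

Per-class precision (TP/(TP+FP)):
  jazz: TP=29, FP=6+4+4+2=16 → 29/45 = 0.6444
  pop: TP=12, FP=1+2+7+2=12 → 12/24 = 0.5000
  classical: TP=12, FP=1+1+2+1=5 → 12/17 = 0.7059
  hiphop: TP=6, FP=2+1+4+0=7 → 6/13 = 0.4615
  metal: TP=12, FP=1+4+3+0=8 → 12/20 = 0.6000
Macro-precision = mean = (0.6444 + 0.5000 + 0.7059 + 0.4615 + 0.6000) / 5 = 0.582

0.582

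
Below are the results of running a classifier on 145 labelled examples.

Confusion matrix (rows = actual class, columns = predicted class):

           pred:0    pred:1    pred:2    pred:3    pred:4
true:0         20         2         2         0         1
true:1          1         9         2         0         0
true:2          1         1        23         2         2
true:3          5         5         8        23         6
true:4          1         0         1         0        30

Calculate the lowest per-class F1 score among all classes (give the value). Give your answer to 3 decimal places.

Per-class F1 score (2·TP/(2·TP+FP+FN)):
  0: TP=20, FP=1+1+5+1=8, FN=2+2+0+1=5 → 40/53 = 0.7547
  1: TP=9, FP=2+1+5+0=8, FN=1+2+0+0=3 → 18/29 = 0.6207
  2: TP=23, FP=2+2+8+1=13, FN=1+1+2+2=6 → 46/65 = 0.7077
  3: TP=23, FP=0+0+2+0=2, FN=5+5+8+6=24 → 46/72 = 0.6389
  4: TP=30, FP=1+0+2+6=9, FN=1+0+1+0=2 → 60/71 = 0.8451
Lowest is class '1' with F1 score = 0.621.

0.621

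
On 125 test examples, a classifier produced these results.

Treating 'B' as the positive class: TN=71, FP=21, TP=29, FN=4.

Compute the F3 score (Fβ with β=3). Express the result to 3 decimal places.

Fβ = (1+β²)·TP / ((1+β²)·TP + β²·FN + FP), with β²=9
= 10·29 / (10·29 + 9·4 + 21) = 0.836

0.836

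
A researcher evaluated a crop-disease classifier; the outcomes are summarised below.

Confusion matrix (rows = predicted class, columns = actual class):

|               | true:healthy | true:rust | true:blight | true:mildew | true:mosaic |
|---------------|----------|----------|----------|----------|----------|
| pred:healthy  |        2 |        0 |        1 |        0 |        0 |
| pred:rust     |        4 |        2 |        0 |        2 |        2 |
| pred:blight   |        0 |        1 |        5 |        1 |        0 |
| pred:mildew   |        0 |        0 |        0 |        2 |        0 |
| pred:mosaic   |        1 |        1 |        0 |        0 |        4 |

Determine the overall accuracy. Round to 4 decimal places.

Accuracy = trace / total = (2+2+5+2+4=15) / 28 = 15/28 = 0.5357

0.5357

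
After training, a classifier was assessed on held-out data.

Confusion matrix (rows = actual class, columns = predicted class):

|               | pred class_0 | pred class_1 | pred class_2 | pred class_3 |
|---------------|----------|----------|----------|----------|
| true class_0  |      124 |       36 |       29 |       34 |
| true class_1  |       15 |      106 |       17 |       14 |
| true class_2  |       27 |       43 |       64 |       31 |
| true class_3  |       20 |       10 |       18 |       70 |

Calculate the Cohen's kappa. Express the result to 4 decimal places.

0.4013

Observed agreement pₒ = trace/N = 364/658 = 0.55319
Expected agreement pₑ = Σ (rowᵢ·colᵢ)/N² = (223·186 + 152·195 + 165·128 + 118·149)/658² = 0.25365
κ = (pₒ − pₑ)/(1 − pₑ) = (0.55319 − 0.25365)/(1 − 0.25365) = 0.4013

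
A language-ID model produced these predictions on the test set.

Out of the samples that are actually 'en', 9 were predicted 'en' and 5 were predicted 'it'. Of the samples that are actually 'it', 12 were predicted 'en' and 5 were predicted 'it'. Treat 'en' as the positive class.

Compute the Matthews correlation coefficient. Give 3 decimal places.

-0.067

MCC = (TP·TN − FP·FN) / √((TP+FP)(TP+FN)(TN+FP)(TN+FN))
Numerator = 9·5 − 12·5 = -15
Denominator = √(21·14·17·10) = √49980 = 223.5621
MCC = -15 / 223.5621 = -0.067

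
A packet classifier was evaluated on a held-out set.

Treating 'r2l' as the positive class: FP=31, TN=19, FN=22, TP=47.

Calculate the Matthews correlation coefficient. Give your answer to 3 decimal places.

0.064

MCC = (TP·TN − FP·FN) / √((TP+FP)(TP+FN)(TN+FP)(TN+FN))
Numerator = 47·19 − 31·22 = 211
Denominator = √(78·69·50·41) = √11033100 = 3321.6111
MCC = 211 / 3321.6111 = 0.064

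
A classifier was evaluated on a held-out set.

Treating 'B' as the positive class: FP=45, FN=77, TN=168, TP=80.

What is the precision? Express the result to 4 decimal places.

0.6400

Precision = TP/(TP+FP) = 80/(80+45) = 80/125 = 0.6400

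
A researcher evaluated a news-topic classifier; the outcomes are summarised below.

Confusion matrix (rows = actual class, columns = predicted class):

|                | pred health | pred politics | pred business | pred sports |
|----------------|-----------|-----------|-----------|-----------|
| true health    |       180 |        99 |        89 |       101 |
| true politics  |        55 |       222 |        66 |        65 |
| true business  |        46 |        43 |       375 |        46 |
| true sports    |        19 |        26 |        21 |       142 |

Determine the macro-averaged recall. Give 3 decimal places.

Per-class recall (TP/(TP+FN)):
  health: TP=180, FN=99+89+101=289 → 180/469 = 0.3838
  politics: TP=222, FN=55+66+65=186 → 222/408 = 0.5441
  business: TP=375, FN=46+43+46=135 → 375/510 = 0.7353
  sports: TP=142, FN=19+26+21=66 → 142/208 = 0.6827
Macro-recall = mean = (0.3838 + 0.5441 + 0.7353 + 0.6827) / 4 = 0.586

0.586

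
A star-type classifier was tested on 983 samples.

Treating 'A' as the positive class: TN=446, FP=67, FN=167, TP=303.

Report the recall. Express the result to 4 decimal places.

0.6447

Recall = TP/(TP+FN) = 303/(303+167) = 303/470 = 0.6447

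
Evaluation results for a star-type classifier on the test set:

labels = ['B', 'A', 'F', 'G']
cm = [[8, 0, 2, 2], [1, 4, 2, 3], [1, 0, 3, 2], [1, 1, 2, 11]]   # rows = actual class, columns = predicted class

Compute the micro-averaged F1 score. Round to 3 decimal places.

0.605

Micro-averaging pools counts across classes: ΣTP=26, ΣFP=17, ΣFN=17.
Micro-F1 score = 2·TP/(2·TP+FP+FN) on pooled counts = 0.605 (equals overall accuracy in single-label multiclass).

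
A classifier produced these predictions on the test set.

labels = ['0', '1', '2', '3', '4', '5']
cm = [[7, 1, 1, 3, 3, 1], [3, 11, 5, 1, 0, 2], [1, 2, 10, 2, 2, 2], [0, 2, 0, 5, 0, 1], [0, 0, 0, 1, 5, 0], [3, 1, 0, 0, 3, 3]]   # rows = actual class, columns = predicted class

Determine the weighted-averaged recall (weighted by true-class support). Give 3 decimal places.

Per-class recall (TP/(TP+FN)):
  0: TP=7, FN=1+1+3+3+1=9 → 7/16 = 0.4375
  1: TP=11, FN=3+5+1+0+2=11 → 11/22 = 0.5000
  2: TP=10, FN=1+2+2+2+2=9 → 10/19 = 0.5263
  3: TP=5, FN=0+2+0+0+1=3 → 5/8 = 0.6250
  4: TP=5, FN=0+0+0+1+0=1 → 5/6 = 0.8333
  5: TP=3, FN=3+1+0+0+3=7 → 3/10 = 0.3000
Weighted-recall = Σ (supportᵢ/N)·recallᵢ with N=81: (16/81)·0.4375 + (22/81)·0.5000 + (19/81)·0.5263 + (8/81)·0.6250 + (6/81)·0.8333 + (10/81)·0.3000 = 0.506

0.506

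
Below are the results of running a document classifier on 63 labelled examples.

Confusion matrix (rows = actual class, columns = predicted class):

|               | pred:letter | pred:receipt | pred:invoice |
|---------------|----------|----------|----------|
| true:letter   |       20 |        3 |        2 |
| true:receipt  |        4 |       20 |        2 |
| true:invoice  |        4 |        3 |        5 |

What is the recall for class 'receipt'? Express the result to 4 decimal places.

Take TP from the diagonal, FP from the rest of the 'receipt' prediction marginal, FN from the rest of the 'receipt' actual marginal.
recall = TP/(TP+FN).
receipt: TP=20, FN=4+2=6 → 20/26 = 0.76923

0.7692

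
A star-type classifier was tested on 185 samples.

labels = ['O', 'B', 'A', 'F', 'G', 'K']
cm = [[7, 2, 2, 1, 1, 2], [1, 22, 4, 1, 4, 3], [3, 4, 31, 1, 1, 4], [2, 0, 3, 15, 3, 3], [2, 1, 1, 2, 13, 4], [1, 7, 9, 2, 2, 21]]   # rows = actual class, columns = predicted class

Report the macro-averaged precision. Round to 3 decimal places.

0.577

Per-class precision (TP/(TP+FP)):
  O: TP=7, FP=1+3+2+2+1=9 → 7/16 = 0.4375
  B: TP=22, FP=2+4+0+1+7=14 → 22/36 = 0.6111
  A: TP=31, FP=2+4+3+1+9=19 → 31/50 = 0.6200
  F: TP=15, FP=1+1+1+2+2=7 → 15/22 = 0.6818
  G: TP=13, FP=1+4+1+3+2=11 → 13/24 = 0.5417
  K: TP=21, FP=2+3+4+3+4=16 → 21/37 = 0.5676
Macro-precision = mean = (0.4375 + 0.6111 + 0.6200 + 0.6818 + 0.5417 + 0.5676) / 6 = 0.577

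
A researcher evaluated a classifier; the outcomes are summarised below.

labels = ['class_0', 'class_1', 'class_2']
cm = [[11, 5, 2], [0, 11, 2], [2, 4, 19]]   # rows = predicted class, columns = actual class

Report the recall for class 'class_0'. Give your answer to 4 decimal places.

0.8462

recall = TP/(TP+FN).
class_0: TP=11, FN=0+2=2 → 11/13 = 0.84615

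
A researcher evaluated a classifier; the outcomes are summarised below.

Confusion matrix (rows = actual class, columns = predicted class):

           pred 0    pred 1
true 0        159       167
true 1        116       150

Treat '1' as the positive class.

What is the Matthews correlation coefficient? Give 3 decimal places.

0.052

MCC = (TP·TN − FP·FN) / √((TP+FP)(TP+FN)(TN+FP)(TN+FN))
Numerator = 150·159 − 167·116 = 4478
Denominator = √(317·266·326·275) = √7559467300 = 86945.1971
MCC = 4478 / 86945.1971 = 0.052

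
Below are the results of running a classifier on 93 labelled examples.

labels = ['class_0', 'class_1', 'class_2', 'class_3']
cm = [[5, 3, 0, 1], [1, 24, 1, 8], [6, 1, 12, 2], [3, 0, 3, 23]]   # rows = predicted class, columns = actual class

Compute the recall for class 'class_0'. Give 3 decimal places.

0.333

recall = TP/(TP+FN).
class_0: TP=5, FN=1+6+3=10 → 5/15 = 0.3333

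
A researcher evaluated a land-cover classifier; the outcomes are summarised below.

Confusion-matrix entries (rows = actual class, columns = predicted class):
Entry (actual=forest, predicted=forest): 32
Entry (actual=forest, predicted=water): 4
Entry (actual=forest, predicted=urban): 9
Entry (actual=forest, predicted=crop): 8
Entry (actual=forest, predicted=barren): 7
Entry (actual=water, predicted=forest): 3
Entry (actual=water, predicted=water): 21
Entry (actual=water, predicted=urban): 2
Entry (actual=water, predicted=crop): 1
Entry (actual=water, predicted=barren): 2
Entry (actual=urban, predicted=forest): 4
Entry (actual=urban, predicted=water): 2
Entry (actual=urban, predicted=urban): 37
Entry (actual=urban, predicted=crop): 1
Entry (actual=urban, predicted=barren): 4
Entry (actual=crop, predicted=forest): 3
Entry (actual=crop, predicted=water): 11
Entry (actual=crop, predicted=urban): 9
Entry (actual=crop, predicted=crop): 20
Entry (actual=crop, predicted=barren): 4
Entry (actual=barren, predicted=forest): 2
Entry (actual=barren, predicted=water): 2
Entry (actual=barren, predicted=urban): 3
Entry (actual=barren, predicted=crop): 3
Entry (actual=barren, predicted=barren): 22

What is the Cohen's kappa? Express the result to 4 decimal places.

0.5120

Observed agreement pₒ = trace/N = 132/216 = 0.61111
Expected agreement pₑ = Σ (rowᵢ·colᵢ)/N² = (60·44 + 29·40 + 48·60 + 47·33 + 32·39)/216² = 0.20317
κ = (pₒ − pₑ)/(1 − pₑ) = (0.61111 − 0.20317)/(1 − 0.20317) = 0.5120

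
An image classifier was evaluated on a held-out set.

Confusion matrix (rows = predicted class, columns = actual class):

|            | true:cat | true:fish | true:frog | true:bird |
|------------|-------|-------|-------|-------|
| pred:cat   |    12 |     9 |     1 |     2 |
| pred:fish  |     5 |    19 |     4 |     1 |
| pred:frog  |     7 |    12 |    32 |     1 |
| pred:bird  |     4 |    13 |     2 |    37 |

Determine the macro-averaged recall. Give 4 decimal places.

0.6275

Per-class recall (TP/(TP+FN)):
  cat: TP=12, FN=5+7+4=16 → 12/28 = 0.42857
  fish: TP=19, FN=9+12+13=34 → 19/53 = 0.35849
  frog: TP=32, FN=1+4+2=7 → 32/39 = 0.82051
  bird: TP=37, FN=2+1+1=4 → 37/41 = 0.90244
Macro-recall = mean = (0.42857 + 0.35849 + 0.82051 + 0.90244) / 4 = 0.6275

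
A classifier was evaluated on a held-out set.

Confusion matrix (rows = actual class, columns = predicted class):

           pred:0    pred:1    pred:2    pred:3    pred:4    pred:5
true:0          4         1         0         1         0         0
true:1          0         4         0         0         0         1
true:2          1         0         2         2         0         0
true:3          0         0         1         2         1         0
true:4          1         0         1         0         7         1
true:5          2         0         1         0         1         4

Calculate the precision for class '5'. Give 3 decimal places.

Treat '5' as positive and all other classes as negative.
precision = TP/(TP+FP).
5: TP=4, FP=0+1+0+0+1=2 → 4/6 = 0.6667

0.667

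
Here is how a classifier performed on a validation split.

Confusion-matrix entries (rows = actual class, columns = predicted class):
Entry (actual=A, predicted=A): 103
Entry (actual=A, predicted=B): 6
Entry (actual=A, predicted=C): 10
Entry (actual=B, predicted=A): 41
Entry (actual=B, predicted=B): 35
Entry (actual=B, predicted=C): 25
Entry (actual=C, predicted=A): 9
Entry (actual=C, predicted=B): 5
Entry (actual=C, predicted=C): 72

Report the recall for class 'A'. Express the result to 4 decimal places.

0.8655

recall = TP/(TP+FN).
A: TP=103, FN=6+10=16 → 103/119 = 0.86555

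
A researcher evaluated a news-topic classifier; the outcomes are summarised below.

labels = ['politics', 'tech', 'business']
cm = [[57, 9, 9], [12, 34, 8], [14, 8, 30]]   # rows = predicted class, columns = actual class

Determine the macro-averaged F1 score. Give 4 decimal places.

0.6584

Per-class F1 score (2·TP/(2·TP+FP+FN)):
  politics: TP=57, FP=9+9=18, FN=12+14=26 → 114/158 = 0.72152
  tech: TP=34, FP=12+8=20, FN=9+8=17 → 68/105 = 0.64762
  business: TP=30, FP=14+8=22, FN=9+8=17 → 60/99 = 0.60606
Macro-F1 score = mean = (0.72152 + 0.64762 + 0.60606) / 3 = 0.6584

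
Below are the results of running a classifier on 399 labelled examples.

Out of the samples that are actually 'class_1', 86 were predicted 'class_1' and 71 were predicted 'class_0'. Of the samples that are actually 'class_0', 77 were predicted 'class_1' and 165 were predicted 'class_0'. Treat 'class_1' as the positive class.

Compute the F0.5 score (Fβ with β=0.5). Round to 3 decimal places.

Fβ = (1+β²)·TP / ((1+β²)·TP + β²·FN + FP), with β²=1/4
= 1.25·86 / (1.25·86 + 0.25·71 + 77) = 0.532

0.532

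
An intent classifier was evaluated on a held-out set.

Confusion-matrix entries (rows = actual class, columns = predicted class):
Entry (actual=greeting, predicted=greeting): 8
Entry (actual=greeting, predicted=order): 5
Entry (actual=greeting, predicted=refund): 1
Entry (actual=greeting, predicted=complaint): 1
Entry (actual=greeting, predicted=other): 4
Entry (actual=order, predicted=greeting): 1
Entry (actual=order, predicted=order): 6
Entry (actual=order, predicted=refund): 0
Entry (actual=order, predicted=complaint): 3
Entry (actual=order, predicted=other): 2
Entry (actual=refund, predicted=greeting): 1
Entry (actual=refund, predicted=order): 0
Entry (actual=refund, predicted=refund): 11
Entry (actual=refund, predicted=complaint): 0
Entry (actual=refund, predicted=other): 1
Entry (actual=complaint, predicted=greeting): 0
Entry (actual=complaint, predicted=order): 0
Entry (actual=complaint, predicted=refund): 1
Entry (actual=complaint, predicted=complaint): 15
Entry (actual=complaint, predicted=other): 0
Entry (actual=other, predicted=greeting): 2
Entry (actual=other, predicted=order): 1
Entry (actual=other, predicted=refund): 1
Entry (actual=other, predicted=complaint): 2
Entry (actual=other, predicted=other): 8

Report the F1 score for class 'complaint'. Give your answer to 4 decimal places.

Take TP from the diagonal, FP from the rest of the 'complaint' prediction marginal, FN from the rest of the 'complaint' actual marginal.
F1 score = 2·TP/(2·TP+FP+FN).
complaint: TP=15, FP=1+3+0+2=6, FN=0+0+1+0=1 → 30/37 = 0.81081

0.8108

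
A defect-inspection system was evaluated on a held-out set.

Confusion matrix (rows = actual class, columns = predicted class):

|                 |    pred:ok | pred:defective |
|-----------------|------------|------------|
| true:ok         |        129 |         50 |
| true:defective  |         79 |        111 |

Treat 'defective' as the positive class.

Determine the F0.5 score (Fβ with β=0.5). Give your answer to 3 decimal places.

Fβ = (1+β²)·TP / ((1+β²)·TP + β²·FN + FP), with β²=1/4
= 1.25·111 / (1.25·111 + 0.25·79 + 50) = 0.665

0.665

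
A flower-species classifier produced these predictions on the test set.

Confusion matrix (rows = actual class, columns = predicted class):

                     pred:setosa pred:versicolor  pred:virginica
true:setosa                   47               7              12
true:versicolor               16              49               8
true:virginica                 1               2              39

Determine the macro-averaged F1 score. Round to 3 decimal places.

Per-class F1 score (2·TP/(2·TP+FP+FN)):
  setosa: TP=47, FP=16+1=17, FN=7+12=19 → 94/130 = 0.7231
  versicolor: TP=49, FP=7+2=9, FN=16+8=24 → 98/131 = 0.7481
  virginica: TP=39, FP=12+8=20, FN=1+2=3 → 78/101 = 0.7723
Macro-F1 score = mean = (0.7231 + 0.7481 + 0.7723) / 3 = 0.748

0.748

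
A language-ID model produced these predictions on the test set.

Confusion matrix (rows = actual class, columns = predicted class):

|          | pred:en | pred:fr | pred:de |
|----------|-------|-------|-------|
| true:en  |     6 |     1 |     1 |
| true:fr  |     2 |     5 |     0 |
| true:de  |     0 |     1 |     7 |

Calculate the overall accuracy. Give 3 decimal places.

Accuracy = trace / total = (6+5+7=18) / 23 = 18/23 = 0.783

0.783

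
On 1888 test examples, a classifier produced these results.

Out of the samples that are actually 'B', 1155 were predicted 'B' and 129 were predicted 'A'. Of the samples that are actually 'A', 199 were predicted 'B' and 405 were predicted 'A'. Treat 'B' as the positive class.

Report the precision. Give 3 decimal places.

0.853

Precision = TP/(TP+FP) = 1155/(1155+199) = 1155/1354 = 0.853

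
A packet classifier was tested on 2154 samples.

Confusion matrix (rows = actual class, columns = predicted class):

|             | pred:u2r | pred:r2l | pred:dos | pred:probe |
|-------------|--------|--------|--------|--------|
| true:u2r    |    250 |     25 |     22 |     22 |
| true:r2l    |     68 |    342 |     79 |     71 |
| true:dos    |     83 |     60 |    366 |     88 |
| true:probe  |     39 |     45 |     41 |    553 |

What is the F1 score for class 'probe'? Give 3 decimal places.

0.783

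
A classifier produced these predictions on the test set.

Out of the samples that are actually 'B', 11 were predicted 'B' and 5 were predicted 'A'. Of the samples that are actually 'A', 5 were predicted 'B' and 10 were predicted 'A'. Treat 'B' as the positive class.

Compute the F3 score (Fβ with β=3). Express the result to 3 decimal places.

0.688

Fβ = (1+β²)·TP / ((1+β²)·TP + β²·FN + FP), with β²=9
= 10·11 / (10·11 + 9·5 + 5) = 0.688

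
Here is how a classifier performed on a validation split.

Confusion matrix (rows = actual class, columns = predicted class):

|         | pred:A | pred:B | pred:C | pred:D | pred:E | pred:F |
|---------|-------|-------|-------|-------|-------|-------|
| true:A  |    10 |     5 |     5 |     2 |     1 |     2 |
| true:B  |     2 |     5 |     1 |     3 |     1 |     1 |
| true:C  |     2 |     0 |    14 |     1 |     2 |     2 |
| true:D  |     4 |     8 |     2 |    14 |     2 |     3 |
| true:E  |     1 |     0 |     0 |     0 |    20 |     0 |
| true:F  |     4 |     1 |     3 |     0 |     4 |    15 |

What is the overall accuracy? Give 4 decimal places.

Accuracy = trace / total = (10+5+14+14+20+15=78) / 140 = 78/140 = 0.5571

0.5571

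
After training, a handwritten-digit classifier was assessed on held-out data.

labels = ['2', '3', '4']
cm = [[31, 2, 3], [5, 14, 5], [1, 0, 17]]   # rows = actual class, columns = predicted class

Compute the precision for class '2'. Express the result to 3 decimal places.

0.838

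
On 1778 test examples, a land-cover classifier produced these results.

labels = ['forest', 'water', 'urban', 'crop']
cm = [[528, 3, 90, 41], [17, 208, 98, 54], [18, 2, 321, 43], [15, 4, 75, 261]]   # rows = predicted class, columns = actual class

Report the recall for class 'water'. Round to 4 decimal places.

0.9585

Treat 'water' as positive and all other classes as negative.
recall = TP/(TP+FN).
water: TP=208, FN=3+2+4=9 → 208/217 = 0.95853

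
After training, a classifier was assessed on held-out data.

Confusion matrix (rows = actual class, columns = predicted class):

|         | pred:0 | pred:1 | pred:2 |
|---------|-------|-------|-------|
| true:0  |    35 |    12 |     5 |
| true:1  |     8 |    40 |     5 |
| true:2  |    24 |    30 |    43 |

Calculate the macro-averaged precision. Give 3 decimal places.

Per-class precision (TP/(TP+FP)):
  0: TP=35, FP=8+24=32 → 35/67 = 0.5224
  1: TP=40, FP=12+30=42 → 40/82 = 0.4878
  2: TP=43, FP=5+5=10 → 43/53 = 0.8113
Macro-precision = mean = (0.5224 + 0.4878 + 0.8113) / 3 = 0.607

0.607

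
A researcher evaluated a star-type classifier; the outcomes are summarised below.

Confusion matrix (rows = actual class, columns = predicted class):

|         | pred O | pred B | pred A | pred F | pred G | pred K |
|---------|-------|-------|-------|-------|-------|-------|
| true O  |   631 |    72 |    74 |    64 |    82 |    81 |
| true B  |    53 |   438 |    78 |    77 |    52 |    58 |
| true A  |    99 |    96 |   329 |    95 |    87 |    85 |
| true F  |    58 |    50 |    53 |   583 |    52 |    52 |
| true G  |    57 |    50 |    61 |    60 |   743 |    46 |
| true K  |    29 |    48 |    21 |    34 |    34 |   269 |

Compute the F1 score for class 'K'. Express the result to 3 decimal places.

0.524

Take TP from the diagonal, FP from the rest of the 'K' prediction marginal, FN from the rest of the 'K' actual marginal.
F1 score = 2·TP/(2·TP+FP+FN).
K: TP=269, FP=81+58+85+52+46=322, FN=29+48+21+34+34=166 → 538/1026 = 0.5244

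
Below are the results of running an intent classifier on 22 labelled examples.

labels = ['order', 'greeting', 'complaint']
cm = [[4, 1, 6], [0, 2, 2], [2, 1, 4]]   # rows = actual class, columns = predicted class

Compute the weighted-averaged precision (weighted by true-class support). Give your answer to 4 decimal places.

Per-class precision (TP/(TP+FP)):
  order: TP=4, FP=0+2=2 → 4/6 = 0.66667
  greeting: TP=2, FP=1+1=2 → 2/4 = 0.50000
  complaint: TP=4, FP=6+2=8 → 4/12 = 0.33333
Weighted-precision = Σ (supportᵢ/N)·precisionᵢ with N=22: (11/22)·0.66667 + (4/22)·0.50000 + (7/22)·0.33333 = 0.5303

0.5303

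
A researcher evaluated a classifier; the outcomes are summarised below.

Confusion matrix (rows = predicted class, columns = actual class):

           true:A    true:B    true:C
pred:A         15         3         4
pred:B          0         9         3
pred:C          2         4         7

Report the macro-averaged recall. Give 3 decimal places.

0.648

Per-class recall (TP/(TP+FN)):
  A: TP=15, FN=0+2=2 → 15/17 = 0.8824
  B: TP=9, FN=3+4=7 → 9/16 = 0.5625
  C: TP=7, FN=4+3=7 → 7/14 = 0.5000
Macro-recall = mean = (0.8824 + 0.5625 + 0.5000) / 3 = 0.648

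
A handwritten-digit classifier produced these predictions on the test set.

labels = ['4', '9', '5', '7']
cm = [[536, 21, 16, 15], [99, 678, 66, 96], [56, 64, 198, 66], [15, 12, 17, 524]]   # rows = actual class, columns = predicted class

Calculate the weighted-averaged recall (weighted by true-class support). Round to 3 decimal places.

Per-class recall (TP/(TP+FN)):
  4: TP=536, FN=21+16+15=52 → 536/588 = 0.9116
  9: TP=678, FN=99+66+96=261 → 678/939 = 0.7220
  5: TP=198, FN=56+64+66=186 → 198/384 = 0.5156
  7: TP=524, FN=15+12+17=44 → 524/568 = 0.9225
Weighted-recall = Σ (supportᵢ/N)·recallᵢ with N=2479: (588/2479)·0.9116 + (939/2479)·0.7220 + (384/2479)·0.5156 + (568/2479)·0.9225 = 0.781

0.781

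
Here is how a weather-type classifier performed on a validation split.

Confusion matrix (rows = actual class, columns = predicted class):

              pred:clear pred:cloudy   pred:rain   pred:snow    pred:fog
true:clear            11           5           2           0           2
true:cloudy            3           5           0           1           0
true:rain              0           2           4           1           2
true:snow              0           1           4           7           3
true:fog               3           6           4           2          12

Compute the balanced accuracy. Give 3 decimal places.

0.492

Balanced accuracy = mean of per-class recall.
  clear: recall = 11/20 = 0.5500
  cloudy: recall = 5/9 = 0.5556
  rain: recall = 4/9 = 0.4444
  snow: recall = 7/15 = 0.4667
  fog: recall = 12/27 = 0.4444
Mean = (0.5500 + 0.5556 + 0.4444 + 0.4667 + 0.4444) / 5 = 0.492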